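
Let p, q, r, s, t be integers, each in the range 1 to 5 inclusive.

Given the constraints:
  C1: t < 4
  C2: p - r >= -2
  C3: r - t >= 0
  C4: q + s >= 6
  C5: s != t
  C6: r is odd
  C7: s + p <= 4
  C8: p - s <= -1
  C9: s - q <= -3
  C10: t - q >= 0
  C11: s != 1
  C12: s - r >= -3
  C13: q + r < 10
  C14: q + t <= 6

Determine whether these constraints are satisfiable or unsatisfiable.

Constraints 2, 3, 8, 9, and 10 give p − r ≥ -2, r − t ≥ 0, t − q ≥ 0, q − s ≥ 3, s − p ≥ 1.
Adding all 5 inequalities: the left sides telescope to 0, and the right sides sum to (-2) + 0 + 0 + 3 + 1 = 2. So 0 ≥ 2, which is false.

Unsatisfiable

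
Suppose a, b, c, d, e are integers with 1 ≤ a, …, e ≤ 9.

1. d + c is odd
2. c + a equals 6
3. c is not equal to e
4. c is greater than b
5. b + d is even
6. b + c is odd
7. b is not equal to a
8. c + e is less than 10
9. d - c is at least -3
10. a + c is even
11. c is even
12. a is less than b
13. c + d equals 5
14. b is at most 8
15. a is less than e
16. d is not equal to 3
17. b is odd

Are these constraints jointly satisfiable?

Satisfiable

One satisfying assignment is a = 2, b = 3, c = 4, d = 1, e = 5.
For the less obvious constraints — constraint 2: c + a = 6; constraint 8: c + e = 9; constraint 9: d - c = -3 — and the others hold by inspection.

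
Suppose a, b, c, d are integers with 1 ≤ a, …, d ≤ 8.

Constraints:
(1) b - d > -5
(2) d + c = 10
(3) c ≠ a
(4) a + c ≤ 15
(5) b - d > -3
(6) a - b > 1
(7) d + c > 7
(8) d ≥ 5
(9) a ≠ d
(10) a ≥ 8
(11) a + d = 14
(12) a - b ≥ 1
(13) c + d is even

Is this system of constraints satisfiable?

One satisfying assignment is a = 8, b = 4, c = 4, d = 6.
For the less obvious constraints — constraint 1: b - d = -2; constraint 2: d + c = 10 — and the others hold by inspection.

Satisfiable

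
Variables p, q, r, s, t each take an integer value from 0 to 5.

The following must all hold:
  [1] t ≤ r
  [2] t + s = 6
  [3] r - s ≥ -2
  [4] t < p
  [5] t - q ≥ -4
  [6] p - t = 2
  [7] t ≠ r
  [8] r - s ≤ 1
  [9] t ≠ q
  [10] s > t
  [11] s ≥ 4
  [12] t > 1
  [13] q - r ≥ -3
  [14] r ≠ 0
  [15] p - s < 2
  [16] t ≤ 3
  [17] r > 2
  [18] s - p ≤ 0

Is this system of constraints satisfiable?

The assignment p = 4, q = 4, r = 5, s = 4, t = 2 works:
  constraint 2 holds since t + s = 6.
  constraint 3 holds since r - s = 1.
The rest check out directly.

Satisfiable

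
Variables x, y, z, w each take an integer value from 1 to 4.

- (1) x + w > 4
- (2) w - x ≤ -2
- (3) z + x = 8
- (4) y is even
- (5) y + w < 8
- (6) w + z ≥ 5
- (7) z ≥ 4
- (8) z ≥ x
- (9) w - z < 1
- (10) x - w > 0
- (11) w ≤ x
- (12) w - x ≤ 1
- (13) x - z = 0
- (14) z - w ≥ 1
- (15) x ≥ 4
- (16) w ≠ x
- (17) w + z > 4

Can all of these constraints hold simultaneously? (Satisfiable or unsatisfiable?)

Try x = 4, y = 4, z = 4, w = 2.
Check constraint 1: x + w = 6; constraint 2: w - x = -2; constraint 3: z + x = 8. The remaining constraints are straightforward to verify.

Satisfiable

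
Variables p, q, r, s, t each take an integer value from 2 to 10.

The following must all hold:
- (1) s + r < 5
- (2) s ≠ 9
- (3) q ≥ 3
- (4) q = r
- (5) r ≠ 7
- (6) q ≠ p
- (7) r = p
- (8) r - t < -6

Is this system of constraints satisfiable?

From constraints 4 and 7, q = r = p, so q = p. But constraint 6 says q ≠ p. Contradiction.

Unsatisfiable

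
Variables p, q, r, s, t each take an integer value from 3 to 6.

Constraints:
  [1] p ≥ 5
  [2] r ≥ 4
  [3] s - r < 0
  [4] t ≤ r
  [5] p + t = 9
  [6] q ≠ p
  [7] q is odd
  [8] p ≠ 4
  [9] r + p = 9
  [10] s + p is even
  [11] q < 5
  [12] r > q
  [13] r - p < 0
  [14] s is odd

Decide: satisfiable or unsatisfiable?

Setting (p, q, r, s, t) = (5, 3, 4, 3, 4) satisfies everything: constraint 3: s - r = -1; constraint 5: p + t = 9; constraint 9: r + p = 9, and the others follow.

Satisfiable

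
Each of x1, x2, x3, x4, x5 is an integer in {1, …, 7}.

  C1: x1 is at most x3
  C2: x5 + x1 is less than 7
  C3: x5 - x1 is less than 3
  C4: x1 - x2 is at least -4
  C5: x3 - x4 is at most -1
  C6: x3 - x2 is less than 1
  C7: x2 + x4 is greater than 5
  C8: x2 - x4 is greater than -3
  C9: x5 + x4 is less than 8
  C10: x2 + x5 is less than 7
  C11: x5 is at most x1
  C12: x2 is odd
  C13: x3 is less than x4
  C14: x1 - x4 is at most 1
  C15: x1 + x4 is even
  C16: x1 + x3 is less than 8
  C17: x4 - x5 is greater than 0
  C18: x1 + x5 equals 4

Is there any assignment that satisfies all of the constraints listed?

One satisfying assignment is x1 = 2, x2 = 3, x3 = 3, x4 = 4, x5 = 2.
For the less obvious constraints — constraint 2: x5 + x1 = 4; constraint 3: x5 - x1 = 0; constraint 4: x1 - x2 = -1 — and the others hold by inspection.

Satisfiable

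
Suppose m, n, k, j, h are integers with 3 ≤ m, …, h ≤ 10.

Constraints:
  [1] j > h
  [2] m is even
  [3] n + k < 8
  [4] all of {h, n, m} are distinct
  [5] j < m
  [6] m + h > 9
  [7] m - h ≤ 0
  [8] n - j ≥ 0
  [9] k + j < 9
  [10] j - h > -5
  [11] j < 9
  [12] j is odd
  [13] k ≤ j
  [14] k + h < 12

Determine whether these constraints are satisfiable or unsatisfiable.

Constraints 1, 5, and 7 give m ≤ h, h < j, j < m. Chaining: m ≤ h < j < m, which forces m < m — impossible.

Unsatisfiable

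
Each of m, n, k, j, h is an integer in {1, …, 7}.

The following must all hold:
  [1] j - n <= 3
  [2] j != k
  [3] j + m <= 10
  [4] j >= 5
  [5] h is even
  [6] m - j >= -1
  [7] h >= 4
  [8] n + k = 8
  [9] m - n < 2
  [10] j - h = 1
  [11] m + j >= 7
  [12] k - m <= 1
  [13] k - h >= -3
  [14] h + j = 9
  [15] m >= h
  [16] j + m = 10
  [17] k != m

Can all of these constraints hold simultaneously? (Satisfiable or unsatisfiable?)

Take m = 5, n = 4, k = 4, j = 5, h = 4. Then constraint 1: j - n = 1; constraint 3: j + m = 10; constraint 6: m - j = 0, and every other listed constraint is also met.

Satisfiable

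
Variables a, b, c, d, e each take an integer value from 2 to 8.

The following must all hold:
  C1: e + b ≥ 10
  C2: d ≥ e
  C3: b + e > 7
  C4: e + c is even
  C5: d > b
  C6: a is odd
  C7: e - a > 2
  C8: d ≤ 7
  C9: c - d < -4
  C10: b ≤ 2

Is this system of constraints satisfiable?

Unsatisfiable

From constraints 2 and 8: e ≤ d ≤ 7. From constraint 10: b ≤ 2. Hence e + b ≤ 9. But constraint 1 requires e + b ≥ 10, and 10 > 9. Contradiction.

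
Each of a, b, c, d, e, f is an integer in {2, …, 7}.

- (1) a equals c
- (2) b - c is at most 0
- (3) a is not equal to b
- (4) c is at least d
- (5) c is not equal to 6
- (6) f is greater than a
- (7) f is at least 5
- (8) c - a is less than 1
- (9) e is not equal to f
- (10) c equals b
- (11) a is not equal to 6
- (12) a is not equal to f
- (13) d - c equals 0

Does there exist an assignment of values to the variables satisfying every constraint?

Unsatisfiable

From constraints 1 and 10, a = c = b, so a = b. But constraint 3 says a ≠ b. Contradiction.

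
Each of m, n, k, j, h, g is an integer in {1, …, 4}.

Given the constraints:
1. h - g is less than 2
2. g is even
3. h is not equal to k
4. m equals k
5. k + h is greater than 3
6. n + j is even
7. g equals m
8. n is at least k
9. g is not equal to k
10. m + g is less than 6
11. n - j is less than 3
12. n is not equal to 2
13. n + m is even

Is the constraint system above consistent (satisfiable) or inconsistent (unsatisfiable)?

From constraints 4 and 7, g = m = k, so g = k. But constraint 9 says g ≠ k. Contradiction.

Unsatisfiable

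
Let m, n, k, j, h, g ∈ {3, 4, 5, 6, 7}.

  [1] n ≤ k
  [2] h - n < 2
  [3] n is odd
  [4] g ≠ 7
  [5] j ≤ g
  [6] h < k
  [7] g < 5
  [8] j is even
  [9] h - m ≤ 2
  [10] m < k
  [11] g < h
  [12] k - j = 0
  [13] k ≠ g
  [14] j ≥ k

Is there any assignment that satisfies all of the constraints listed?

Unsatisfiable

Constraints 5, 6, 11, and 14 give h < k, k ≤ j, j ≤ g, g < h. Chaining: h < k ≤ j ≤ g < h, which forces h < h — impossible.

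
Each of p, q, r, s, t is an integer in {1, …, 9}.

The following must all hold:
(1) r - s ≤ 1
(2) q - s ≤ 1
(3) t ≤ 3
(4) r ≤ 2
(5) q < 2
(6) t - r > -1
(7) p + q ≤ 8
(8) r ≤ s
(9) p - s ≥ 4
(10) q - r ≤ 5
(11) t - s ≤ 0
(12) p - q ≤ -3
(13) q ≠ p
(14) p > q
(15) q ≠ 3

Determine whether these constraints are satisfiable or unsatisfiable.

Unsatisfiable

Constraints 1, 9, 10, and 12 give r − q ≥ -5, q − p ≥ 3, p − s ≥ 4, s − r ≥ -1.
Adding all 4 inequalities: the left sides telescope to 0, and the right sides sum to (-5) + 3 + 4 + (-1) = 1. So 0 ≥ 1, which is false.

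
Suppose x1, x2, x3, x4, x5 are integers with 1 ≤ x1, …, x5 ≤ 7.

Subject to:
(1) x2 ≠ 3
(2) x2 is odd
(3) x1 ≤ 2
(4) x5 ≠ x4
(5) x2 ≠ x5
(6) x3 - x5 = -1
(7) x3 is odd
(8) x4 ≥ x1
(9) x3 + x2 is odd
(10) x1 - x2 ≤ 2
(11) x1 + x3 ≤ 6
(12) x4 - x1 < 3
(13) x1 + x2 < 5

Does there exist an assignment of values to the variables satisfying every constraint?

Unsatisfiable

Constraint 7 makes x3 odd and constraint 2 makes x2 odd, so x3 + x2 must be even. Constraint 9 says x3 + x2 is odd — contradiction.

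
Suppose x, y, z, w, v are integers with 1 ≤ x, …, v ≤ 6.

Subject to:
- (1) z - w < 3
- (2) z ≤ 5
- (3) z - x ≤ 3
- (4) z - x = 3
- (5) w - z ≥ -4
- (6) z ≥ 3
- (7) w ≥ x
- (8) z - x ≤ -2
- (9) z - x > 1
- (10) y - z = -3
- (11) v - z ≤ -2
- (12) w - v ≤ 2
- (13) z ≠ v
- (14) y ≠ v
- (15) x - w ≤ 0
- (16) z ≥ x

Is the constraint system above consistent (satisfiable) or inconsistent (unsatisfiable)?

Unsatisfiable

Constraints 8, 11, 12, and 15 give x − z ≥ 2, z − v ≥ 2, v − w ≥ -2, w − x ≥ 0.
Adding all 4 inequalities: the left sides telescope to 0, and the right sides sum to 2 + 2 + (-2) + 0 = 2. So 0 ≥ 2, which is false.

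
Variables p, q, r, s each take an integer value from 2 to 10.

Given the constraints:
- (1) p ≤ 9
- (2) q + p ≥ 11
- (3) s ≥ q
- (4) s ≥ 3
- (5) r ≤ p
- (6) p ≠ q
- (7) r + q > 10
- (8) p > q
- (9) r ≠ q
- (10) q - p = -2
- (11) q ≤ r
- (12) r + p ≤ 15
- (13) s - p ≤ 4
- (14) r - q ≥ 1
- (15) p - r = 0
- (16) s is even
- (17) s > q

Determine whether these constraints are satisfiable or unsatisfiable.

Satisfiable

Setting (p, q, r, s) = (7, 5, 7, 10) satisfies everything: constraint 2: q + p = 12; constraint 7: r + q = 12, and the others follow.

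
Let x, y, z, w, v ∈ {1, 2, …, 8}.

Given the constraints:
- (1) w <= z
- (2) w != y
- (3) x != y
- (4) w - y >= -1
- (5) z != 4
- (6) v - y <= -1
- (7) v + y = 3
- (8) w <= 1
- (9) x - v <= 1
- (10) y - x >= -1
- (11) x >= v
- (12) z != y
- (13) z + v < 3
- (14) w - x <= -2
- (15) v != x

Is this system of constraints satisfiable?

Unsatisfiable

Constraints 4, 6, 9, and 14 give y − v ≥ 1, v − x ≥ -1, x − w ≥ 2, w − y ≥ -1.
Adding all 4 inequalities: the left sides telescope to 0, and the right sides sum to 1 + (-1) + 2 + (-1) = 1. So 0 ≥ 1, which is false.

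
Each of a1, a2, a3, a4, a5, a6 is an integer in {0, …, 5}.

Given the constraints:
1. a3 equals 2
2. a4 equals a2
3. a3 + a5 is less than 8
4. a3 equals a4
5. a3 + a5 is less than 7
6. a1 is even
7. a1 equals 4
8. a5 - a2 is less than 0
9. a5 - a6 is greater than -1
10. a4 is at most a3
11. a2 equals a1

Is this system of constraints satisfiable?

Constraint 1 fixes a3 = 2 and constraint 7 fixes a1 = 4. Constraints 2, 4, and 11 give a3 = a4 = a2 = a1, so a3 = a1. But 2 ≠ 4 — contradiction.

Unsatisfiable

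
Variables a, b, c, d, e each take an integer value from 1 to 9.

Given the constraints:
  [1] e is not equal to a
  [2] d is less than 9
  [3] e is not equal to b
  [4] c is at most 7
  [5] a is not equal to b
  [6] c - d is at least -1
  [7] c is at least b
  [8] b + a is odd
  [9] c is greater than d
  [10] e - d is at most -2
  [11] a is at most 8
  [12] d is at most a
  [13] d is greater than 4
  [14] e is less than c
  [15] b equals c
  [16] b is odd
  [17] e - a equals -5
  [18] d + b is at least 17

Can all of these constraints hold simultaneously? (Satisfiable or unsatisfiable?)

From constraints 11 and 12: d ≤ a ≤ 8. From constraints 4 and 7: b ≤ c ≤ 7. Hence d + b ≤ 15. But constraint 18 requires d + b ≥ 17, and 17 > 15. Contradiction.

Unsatisfiable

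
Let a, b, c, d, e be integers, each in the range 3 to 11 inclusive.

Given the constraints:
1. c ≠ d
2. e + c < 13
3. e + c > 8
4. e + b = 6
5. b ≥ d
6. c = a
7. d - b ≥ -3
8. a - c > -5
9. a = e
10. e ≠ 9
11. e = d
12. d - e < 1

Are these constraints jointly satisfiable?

From constraints 6, 9, and 11, c = a = e = d, so c = d. But constraint 1 says c ≠ d. Contradiction.

Unsatisfiable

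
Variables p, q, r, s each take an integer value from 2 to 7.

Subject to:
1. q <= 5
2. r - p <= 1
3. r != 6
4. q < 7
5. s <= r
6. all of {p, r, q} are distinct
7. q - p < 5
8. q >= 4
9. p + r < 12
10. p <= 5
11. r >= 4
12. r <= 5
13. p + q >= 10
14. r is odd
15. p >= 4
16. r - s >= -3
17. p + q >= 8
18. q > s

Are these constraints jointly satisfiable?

Constraints 1, 8, 10, 11, 12, and 15 confine each of p, r, q to the 2 values {4, 5}.
Constraint 6 requires all 3 of them to be distinct, but only 2 values are available — impossible by the pigeonhole principle.

Unsatisfiable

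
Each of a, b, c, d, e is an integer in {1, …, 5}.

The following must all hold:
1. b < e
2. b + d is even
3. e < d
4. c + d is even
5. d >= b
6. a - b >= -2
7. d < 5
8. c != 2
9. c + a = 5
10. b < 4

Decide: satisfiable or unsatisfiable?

Satisfiable

One satisfying assignment is a = 2, b = 1, c = 3, d = 3, e = 2.
For the less obvious constraints — constraint 2: b + d = 4 is even; constraint 6: a - b = 1; constraint 9: c + a = 5 — and the others hold by inspection.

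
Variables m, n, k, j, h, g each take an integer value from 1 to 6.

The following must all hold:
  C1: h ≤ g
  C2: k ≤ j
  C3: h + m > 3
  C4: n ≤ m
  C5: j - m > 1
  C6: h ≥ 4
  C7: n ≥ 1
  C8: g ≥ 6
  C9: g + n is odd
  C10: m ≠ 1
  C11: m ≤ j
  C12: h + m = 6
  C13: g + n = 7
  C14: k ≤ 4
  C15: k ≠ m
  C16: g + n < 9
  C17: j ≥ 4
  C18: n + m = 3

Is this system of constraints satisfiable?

Satisfiable

Try m = 2, n = 1, k = 1, j = 6, h = 4, g = 6.
Check constraint 3: h + m = 6; constraint 5: j - m = 4; constraint 12: h + m = 6. The remaining constraints are straightforward to verify.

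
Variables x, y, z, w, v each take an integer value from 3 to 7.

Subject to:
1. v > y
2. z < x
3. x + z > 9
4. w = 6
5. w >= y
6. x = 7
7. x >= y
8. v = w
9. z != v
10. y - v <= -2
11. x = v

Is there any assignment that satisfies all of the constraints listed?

Unsatisfiable

Constraint 6 fixes x = 7 and constraint 4 fixes w = 6. Constraints 8 and 11 give x = v = w, so x = w. But 7 ≠ 6 — contradiction.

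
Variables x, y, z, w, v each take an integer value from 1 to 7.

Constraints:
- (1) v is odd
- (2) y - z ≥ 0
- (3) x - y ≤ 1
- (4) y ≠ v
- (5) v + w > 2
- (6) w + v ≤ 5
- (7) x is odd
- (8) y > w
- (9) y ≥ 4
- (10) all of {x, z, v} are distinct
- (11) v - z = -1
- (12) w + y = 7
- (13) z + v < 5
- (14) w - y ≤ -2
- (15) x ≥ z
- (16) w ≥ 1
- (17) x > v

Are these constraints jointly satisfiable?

Satisfiable

Setting (x, y, z, w, v) = (5, 5, 2, 2, 1) satisfies everything: constraint 2: y - z = 3; constraint 3: x - y = 0, and the others follow.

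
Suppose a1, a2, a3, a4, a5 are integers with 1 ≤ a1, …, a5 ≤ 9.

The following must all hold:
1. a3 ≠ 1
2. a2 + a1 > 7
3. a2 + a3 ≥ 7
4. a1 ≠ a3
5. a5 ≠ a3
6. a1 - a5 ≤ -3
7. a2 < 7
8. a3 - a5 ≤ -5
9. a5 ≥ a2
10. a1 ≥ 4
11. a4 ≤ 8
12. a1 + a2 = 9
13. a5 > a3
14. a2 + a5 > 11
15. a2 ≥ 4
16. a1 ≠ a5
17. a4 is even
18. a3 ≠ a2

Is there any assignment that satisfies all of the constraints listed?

Satisfiable

The assignment a1 = 4, a2 = 5, a3 = 2, a4 = 2, a5 = 9 works:
  constraint 2 holds since a2 + a1 = 9.
  constraint 3 holds since a2 + a3 = 7.
The rest check out directly.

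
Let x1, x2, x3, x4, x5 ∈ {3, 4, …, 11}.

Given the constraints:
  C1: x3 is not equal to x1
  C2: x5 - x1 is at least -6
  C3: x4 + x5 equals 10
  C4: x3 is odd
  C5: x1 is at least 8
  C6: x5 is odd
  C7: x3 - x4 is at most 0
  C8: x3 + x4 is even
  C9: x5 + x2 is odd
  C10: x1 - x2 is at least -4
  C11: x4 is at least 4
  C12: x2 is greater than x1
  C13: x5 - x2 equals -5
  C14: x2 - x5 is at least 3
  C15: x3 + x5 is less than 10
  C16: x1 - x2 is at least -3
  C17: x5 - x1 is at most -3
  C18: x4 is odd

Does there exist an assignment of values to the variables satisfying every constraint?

Try x1 = 9, x2 = 10, x3 = 3, x4 = 5, x5 = 5.
Check constraint 2: x5 - x1 = -4; constraint 3: x4 + x5 = 10; constraint 7: x3 - x4 = -2. The remaining constraints are straightforward to verify.

Satisfiable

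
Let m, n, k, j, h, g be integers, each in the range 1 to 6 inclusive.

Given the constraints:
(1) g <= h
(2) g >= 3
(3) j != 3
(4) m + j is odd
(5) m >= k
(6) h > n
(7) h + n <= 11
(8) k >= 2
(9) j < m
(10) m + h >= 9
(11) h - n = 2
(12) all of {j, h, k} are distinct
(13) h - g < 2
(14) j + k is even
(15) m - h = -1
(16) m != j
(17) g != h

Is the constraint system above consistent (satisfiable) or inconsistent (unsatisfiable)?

Take m = 5, n = 4, k = 2, j = 4, h = 6, g = 5. Then constraint 7: h + n = 10; constraint 10: m + h = 11, and every other listed constraint is also met.

Satisfiable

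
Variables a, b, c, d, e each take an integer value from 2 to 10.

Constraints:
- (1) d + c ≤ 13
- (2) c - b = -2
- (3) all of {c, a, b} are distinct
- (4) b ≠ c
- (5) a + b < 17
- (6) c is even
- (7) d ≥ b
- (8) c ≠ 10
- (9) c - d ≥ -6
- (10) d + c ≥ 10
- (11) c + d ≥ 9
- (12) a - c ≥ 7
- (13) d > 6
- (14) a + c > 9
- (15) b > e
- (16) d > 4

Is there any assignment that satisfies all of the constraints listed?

Take a = 10, b = 4, c = 2, d = 8, e = 2. Then constraint 1: d + c = 10; constraint 2: c - b = -2, and every other listed constraint is also met.

Satisfiable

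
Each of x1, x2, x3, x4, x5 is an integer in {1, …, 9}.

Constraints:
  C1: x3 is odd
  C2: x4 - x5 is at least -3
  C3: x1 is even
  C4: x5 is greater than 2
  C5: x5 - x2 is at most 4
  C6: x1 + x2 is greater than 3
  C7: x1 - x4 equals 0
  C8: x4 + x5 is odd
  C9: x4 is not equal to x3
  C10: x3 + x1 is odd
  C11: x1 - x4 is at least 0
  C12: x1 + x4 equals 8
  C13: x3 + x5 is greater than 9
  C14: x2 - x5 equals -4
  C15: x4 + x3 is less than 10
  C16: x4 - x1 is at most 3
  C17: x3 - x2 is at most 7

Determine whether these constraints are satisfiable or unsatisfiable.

Satisfiable

Take x1 = 4, x2 = 1, x3 = 5, x4 = 4, x5 = 5. Then constraint 2: x4 - x5 = -1; constraint 5: x5 - x2 = 4, and every other listed constraint is also met.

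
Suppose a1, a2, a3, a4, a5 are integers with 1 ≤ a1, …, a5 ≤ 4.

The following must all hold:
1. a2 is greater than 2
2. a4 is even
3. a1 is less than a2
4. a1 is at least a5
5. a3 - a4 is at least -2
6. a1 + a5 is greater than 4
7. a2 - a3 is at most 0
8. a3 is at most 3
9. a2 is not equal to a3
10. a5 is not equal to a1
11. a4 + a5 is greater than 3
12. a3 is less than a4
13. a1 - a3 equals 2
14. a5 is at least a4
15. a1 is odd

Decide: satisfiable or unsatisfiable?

Constraints 3, 4, 7, 12, and 14 give a3 < a4, a4 ≤ a5, a5 ≤ a1, a1 < a2, a2 ≤ a3. Chaining: a3 < a4 ≤ a5 ≤ a1 < a2 ≤ a3, which forces a3 < a3 — impossible.

Unsatisfiable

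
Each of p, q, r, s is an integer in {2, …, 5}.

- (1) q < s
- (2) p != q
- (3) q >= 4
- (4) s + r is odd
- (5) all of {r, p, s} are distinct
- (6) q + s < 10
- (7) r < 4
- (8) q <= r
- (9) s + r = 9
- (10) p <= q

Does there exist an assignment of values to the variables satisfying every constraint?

From constraints 3 and 8: r ≥ q and q ≥ 4, so r ≥ 4. From constraint 7: r ≤ 3. But 3 < 4, so no value of r works.

Unsatisfiable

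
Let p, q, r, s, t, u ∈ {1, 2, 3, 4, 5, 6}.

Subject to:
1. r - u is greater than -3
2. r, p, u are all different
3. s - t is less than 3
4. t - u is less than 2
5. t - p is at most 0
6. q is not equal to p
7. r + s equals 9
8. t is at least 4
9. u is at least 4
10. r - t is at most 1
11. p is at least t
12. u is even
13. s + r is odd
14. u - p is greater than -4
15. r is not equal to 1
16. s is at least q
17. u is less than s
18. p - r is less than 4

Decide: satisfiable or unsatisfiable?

One satisfying assignment is p = 5, q = 4, r = 3, s = 6, t = 4, u = 4.
For the less obvious constraints — constraint 1: r - u = -1; constraint 3: s - t = 2; constraint 4: t - u = 0 — and the others hold by inspection.

Satisfiable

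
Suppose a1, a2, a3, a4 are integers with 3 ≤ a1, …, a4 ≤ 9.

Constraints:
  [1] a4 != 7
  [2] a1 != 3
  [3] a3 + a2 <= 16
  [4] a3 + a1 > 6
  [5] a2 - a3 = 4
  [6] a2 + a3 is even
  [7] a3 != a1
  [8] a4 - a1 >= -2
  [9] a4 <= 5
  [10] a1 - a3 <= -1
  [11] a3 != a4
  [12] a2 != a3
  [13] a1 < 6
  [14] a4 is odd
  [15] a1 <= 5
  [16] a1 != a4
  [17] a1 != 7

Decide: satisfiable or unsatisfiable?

Satisfiable

Setting (a1, a2, a3, a4) = (4, 9, 5, 3) satisfies everything: constraint 3: a3 + a2 = 14; constraint 4: a3 + a1 = 9, and the others follow.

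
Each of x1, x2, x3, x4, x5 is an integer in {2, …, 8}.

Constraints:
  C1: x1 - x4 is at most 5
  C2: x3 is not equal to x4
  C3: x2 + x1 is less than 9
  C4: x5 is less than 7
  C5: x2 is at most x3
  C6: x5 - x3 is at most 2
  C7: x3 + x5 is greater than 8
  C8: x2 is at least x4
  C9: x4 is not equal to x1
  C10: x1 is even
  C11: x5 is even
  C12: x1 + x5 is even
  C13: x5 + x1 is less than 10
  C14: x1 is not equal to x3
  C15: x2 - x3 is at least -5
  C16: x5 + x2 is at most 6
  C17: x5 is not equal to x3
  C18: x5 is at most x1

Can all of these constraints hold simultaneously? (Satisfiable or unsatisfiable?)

Satisfiable

One satisfying assignment is x1 = 4, x2 = 2, x3 = 5, x4 = 2, x5 = 4.
For the less obvious constraints — constraint 1: x1 - x4 = 2; constraint 3: x2 + x1 = 6 — and the others hold by inspection.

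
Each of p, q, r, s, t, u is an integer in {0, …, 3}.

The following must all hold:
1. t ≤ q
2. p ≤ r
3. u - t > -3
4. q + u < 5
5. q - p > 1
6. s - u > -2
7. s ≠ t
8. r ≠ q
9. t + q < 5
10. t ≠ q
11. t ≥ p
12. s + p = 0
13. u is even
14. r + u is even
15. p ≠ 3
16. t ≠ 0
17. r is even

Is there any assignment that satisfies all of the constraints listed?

The assignment p = 0, q = 3, r = 2, s = 0, t = 1, u = 0 works:
  constraint 3 holds since u - t = -1.
  constraint 4 holds since q + u = 3.
The rest check out directly.

Satisfiable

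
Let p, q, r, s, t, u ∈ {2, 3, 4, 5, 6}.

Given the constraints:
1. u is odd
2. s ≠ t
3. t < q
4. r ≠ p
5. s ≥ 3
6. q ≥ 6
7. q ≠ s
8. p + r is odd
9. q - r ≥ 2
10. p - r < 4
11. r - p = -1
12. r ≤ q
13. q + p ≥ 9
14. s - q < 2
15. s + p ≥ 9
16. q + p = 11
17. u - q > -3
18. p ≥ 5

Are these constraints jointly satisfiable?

Satisfiable

Setting (p, q, r, s, t, u) = (5, 6, 4, 5, 2, 5) satisfies everything: constraint 9: q - r = 2; constraint 10: p - r = 1; constraint 11: r - p = -1, and the others follow.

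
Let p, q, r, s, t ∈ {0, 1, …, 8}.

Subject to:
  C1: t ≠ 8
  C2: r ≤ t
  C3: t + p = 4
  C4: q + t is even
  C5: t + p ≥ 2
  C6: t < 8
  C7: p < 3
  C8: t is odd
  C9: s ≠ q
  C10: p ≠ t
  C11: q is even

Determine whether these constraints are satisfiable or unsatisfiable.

Constraint 11 makes q even and constraint 8 makes t odd, so q + t must be odd. Constraint 4 says q + t is even — contradiction.

Unsatisfiable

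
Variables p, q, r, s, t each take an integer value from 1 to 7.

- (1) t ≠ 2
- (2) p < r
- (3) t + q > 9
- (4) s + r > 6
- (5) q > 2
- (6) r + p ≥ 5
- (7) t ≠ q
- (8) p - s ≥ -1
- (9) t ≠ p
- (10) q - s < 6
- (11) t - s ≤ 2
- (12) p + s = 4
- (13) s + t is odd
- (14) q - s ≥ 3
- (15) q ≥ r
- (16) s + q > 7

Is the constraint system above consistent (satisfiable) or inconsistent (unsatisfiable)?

The assignment p = 2, q = 7, r = 5, s = 2, t = 3 works:
  constraint 3 holds since t + q = 10.
  constraint 4 holds since s + r = 7.
The rest check out directly.

Satisfiable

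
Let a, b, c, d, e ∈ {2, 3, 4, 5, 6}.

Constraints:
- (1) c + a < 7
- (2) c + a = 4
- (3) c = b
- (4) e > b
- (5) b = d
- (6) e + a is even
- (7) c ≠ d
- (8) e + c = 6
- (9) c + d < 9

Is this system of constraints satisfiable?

Unsatisfiable

From constraints 3 and 5, c = b = d, so c = d. But constraint 7 says c ≠ d. Contradiction.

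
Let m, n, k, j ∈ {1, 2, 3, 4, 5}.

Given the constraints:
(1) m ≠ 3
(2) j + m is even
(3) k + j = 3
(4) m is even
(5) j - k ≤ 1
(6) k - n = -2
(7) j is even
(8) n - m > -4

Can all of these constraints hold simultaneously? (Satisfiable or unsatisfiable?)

Satisfiable

One satisfying assignment is m = 4, n = 3, k = 1, j = 2.
For the less obvious constraints — constraint 3: k + j = 3; constraint 5: j - k = 1 — and the others hold by inspection.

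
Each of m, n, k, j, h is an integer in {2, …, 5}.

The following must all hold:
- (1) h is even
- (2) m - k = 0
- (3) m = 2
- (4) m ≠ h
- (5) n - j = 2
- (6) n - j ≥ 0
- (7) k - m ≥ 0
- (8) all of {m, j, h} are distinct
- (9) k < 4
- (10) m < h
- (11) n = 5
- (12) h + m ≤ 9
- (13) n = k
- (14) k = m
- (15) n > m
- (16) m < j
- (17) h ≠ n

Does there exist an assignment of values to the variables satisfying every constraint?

Unsatisfiable

Constraint 11 fixes n = 5 and constraint 3 fixes m = 2. Constraints 13 and 14 give n = k = m, so n = m. But 5 ≠ 2 — contradiction.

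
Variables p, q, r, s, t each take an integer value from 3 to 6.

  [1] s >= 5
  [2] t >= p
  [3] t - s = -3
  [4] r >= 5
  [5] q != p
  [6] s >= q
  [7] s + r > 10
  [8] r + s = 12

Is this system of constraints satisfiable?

Satisfiable

Setting (p, q, r, s, t) = (3, 6, 6, 6, 3) satisfies everything: constraint 3: t - s = -3; constraint 7: s + r = 12, and the others follow.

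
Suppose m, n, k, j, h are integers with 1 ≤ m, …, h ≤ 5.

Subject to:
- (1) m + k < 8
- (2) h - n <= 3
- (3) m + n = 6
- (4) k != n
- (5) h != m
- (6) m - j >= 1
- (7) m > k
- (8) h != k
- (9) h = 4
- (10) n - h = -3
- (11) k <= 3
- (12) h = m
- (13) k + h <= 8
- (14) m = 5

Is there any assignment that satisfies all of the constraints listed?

Constraint 9 fixes h = 4 and constraint 14 fixes m = 5, but constraint 12 requires h = m. Since 4 ≠ 5, contradiction.

Unsatisfiable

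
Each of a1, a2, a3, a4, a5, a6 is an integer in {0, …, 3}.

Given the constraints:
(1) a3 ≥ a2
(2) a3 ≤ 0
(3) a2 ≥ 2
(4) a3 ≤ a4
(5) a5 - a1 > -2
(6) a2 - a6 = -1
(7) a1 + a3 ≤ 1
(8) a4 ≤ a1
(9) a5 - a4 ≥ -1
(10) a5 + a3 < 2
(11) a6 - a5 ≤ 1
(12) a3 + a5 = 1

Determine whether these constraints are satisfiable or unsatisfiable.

From constraints 1 and 3: a3 ≥ a2 and a2 ≥ 2, so a3 ≥ 2. From constraint 2: a3 ≤ 0. But 0 < 2, so no value of a3 works.

Unsatisfiable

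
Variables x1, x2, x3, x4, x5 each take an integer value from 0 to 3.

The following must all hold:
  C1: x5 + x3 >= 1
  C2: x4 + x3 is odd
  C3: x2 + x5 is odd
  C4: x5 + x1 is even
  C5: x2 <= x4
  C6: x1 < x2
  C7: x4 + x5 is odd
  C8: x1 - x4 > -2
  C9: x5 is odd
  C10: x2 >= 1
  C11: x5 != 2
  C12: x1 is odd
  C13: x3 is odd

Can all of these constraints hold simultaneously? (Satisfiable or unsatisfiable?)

Satisfiable

Setting (x1, x2, x3, x4, x5) = (1, 2, 1, 2, 3) satisfies everything: constraint 1: x5 + x3 = 4; constraint 2: x4 + x3 = 3 is odd; constraint 8: x1 - x4 = -1, and the others follow.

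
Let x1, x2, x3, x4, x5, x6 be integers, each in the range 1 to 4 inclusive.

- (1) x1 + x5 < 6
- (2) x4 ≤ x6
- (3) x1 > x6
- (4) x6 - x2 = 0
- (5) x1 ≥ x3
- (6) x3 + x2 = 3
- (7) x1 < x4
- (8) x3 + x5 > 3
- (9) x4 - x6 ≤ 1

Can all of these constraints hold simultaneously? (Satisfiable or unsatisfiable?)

Unsatisfiable

Constraints 2, 3, and 7 give x6 < x1, x1 < x4, x4 ≤ x6. Chaining: x6 < x1 < x4 ≤ x6, which forces x6 < x6 — impossible.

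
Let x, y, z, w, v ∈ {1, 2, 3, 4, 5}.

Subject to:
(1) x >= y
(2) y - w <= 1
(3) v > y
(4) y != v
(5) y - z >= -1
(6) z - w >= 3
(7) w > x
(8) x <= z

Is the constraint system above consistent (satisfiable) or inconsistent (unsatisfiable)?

Unsatisfiable

Constraints 2, 5, and 6 give y − z ≥ -1, z − w ≥ 3, w − y ≥ -1.
Adding all 3 inequalities: the left sides telescope to 0, and the right sides sum to (-1) + 3 + (-1) = 1. So 0 ≥ 1, which is false.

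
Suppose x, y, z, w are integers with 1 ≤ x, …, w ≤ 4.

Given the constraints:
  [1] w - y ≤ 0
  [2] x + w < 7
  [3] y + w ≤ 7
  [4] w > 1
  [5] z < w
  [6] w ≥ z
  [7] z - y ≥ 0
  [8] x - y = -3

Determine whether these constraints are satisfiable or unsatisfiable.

Unsatisfiable

Constraints 1, 5, and 7 give w ≤ y, y ≤ z, z < w. Chaining: w ≤ y ≤ z < w, which forces w < w — impossible.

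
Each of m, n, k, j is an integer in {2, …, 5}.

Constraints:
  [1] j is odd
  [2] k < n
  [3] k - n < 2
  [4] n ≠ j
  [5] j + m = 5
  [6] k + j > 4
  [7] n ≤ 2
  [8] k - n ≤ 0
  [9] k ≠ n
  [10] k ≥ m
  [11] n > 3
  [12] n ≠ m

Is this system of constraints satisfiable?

Unsatisfiable

From constraint 11: n ≥ 4. From constraint 7: n ≤ 2. But 2 < 4, so no value of n works.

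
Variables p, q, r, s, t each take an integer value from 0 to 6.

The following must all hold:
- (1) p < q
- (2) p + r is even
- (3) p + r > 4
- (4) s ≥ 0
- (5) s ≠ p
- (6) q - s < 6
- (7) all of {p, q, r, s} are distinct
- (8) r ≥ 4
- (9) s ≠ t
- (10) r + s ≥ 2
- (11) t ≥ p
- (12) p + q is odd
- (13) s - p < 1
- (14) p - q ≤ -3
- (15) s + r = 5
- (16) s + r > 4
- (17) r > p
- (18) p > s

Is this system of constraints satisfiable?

Setting (p, q, r, s, t) = (1, 4, 5, 0, 4) satisfies everything: constraint 3: p + r = 6; constraint 6: q - s = 4, and the others follow.

Satisfiable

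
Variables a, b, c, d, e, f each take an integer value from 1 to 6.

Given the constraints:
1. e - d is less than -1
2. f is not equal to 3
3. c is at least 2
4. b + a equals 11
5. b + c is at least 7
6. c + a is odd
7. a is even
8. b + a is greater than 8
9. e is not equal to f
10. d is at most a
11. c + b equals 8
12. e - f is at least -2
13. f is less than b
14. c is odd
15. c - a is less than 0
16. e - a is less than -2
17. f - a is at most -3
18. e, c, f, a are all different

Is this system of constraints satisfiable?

Satisfiable

One satisfying assignment is a = 6, b = 5, c = 3, d = 5, e = 2, f = 1.
For the less obvious constraints — constraint 1: e - d = -3; constraint 4: b + a = 11; constraint 5: b + c = 8 — and the others hold by inspection.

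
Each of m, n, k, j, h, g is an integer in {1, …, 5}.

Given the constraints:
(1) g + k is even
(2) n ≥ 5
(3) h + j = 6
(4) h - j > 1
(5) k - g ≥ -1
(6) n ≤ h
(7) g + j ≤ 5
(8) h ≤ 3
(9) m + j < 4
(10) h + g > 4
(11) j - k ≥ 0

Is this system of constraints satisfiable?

Unsatisfiable

From constraints 2 and 6: h ≥ n and n ≥ 5, so h ≥ 5. From constraint 8: h ≤ 3. But 3 < 5, so no value of h works.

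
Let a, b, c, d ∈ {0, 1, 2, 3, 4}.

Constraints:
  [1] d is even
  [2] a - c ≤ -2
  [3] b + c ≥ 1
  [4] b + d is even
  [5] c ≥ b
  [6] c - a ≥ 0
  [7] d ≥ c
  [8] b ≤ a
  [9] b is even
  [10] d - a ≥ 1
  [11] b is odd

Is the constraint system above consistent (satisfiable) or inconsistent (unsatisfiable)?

Unsatisfiable

Constraint 11 makes b odd and constraint 1 makes d even, so b + d must be odd. Constraint 4 says b + d is even — contradiction.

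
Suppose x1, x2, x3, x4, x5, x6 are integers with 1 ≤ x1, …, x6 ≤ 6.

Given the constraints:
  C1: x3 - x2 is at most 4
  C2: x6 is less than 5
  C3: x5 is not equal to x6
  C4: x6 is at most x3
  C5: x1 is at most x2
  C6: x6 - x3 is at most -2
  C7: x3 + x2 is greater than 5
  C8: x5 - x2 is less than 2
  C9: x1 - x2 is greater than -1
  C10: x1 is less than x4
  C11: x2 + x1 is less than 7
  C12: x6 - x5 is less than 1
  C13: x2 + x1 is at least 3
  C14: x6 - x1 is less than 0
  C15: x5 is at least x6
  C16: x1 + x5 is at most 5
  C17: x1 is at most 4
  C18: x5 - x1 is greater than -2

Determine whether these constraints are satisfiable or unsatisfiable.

Satisfiable

Try x1 = 2, x2 = 2, x3 = 5, x4 = 5, x5 = 2, x6 = 1.
Check constraint 1: x3 - x2 = 3; constraint 6: x6 - x3 = -4; constraint 7: x3 + x2 = 7. The remaining constraints are straightforward to verify.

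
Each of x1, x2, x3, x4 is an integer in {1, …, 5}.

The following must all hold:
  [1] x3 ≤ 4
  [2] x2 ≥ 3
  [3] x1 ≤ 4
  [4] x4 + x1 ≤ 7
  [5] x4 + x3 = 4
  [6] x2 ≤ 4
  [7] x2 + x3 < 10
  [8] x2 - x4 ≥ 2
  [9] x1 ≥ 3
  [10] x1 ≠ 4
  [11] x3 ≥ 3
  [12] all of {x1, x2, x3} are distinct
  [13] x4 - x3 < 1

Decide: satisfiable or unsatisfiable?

Unsatisfiable

Constraints 1, 2, 3, 6, 9, and 11 confine each of x1, x2, x3 to the 2 values {3, 4}.
Constraint 12 requires all 3 of them to be distinct, but only 2 values are available — impossible by the pigeonhole principle.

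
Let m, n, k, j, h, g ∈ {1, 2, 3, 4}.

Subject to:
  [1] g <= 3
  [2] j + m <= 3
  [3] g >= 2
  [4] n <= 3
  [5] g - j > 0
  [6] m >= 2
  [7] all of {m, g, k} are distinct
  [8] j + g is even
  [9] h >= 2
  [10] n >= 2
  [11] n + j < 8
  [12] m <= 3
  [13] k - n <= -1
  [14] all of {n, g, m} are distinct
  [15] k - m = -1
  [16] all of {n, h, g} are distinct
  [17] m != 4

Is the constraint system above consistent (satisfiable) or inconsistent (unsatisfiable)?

Unsatisfiable

Constraints 1, 3, 4, 6, 10, and 12 confine each of n, g, m to the 2 values {2, 3}.
Constraint 14 requires all 3 of them to be distinct, but only 2 values are available — impossible by the pigeonhole principle.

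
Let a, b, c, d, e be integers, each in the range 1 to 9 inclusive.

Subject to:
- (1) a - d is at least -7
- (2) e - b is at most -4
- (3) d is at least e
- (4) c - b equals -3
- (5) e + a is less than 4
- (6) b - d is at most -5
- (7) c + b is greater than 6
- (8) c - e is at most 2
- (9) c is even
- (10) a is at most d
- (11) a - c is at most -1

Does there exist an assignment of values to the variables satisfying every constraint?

Unsatisfiable

Constraints 1, 2, 6, 8, and 11 give a − d ≥ -7, d − b ≥ 5, b − e ≥ 4, e − c ≥ -2, c − a ≥ 1.
Adding all 5 inequalities: the left sides telescope to 0, and the right sides sum to (-7) + 5 + 4 + (-2) + 1 = 1. So 0 ≥ 1, which is false.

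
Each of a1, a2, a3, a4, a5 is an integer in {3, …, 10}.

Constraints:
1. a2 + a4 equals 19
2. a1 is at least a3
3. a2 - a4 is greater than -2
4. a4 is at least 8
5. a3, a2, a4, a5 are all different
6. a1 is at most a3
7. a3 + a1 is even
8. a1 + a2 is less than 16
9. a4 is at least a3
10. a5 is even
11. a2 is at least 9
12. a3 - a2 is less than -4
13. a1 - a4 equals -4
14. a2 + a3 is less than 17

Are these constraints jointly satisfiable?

One satisfying assignment is a1 = 5, a2 = 10, a3 = 5, a4 = 9, a5 = 4.
For the less obvious constraints — constraint 1: a2 + a4 = 19; constraint 3: a2 - a4 = 1 — and the others hold by inspection.

Satisfiable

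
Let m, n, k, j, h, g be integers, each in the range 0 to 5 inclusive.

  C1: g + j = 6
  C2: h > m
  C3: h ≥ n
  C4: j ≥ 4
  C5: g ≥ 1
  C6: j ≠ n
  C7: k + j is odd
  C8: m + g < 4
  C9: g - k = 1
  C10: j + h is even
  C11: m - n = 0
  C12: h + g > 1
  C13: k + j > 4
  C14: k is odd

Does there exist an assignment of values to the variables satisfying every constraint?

Try m = 0, n = 0, k = 1, j = 4, h = 2, g = 2.
Check constraint 1: g + j = 6; constraint 8: m + g = 2. The remaining constraints are straightforward to verify.

Satisfiable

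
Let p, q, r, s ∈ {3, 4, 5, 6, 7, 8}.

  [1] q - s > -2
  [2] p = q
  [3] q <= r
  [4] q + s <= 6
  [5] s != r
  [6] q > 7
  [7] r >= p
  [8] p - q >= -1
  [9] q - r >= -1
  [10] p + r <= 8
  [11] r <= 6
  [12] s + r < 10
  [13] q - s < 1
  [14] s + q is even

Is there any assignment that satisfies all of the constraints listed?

From constraint 6: q ≥ 8. From constraints 3 and 11: q ≤ r and r ≤ 6, so q ≤ 6. But 6 < 8, so no value of q works.

Unsatisfiable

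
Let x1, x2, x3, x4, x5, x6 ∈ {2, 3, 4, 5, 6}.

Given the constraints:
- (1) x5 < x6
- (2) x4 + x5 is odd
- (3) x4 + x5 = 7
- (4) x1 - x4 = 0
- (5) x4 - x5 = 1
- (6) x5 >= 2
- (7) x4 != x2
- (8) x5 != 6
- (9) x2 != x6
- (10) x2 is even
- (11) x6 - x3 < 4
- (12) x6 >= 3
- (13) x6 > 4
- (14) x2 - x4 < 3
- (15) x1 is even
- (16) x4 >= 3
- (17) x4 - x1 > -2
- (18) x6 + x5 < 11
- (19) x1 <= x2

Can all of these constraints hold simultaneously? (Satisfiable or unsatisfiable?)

Satisfiable

Try x1 = 4, x2 = 6, x3 = 4, x4 = 4, x5 = 3, x6 = 5.
Check constraint 3: x4 + x5 = 7; constraint 4: x1 - x4 = 0. The remaining constraints are straightforward to verify.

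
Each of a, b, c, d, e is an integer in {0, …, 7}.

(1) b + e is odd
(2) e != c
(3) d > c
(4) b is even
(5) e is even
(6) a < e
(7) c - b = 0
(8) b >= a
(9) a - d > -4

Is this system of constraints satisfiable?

Unsatisfiable

Constraint 4 makes b even and constraint 5 makes e even, so b + e must be even. Constraint 1 says b + e is odd — contradiction.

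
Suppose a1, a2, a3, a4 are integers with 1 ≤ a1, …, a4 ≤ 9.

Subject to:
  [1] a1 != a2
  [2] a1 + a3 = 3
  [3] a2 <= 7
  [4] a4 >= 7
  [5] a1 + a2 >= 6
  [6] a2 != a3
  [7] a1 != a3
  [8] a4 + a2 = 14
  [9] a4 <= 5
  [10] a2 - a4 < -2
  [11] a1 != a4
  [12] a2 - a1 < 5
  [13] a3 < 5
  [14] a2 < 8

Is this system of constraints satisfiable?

Unsatisfiable

From constraint 9: a4 ≤ 5. From constraint 3: a2 ≤ 7. Hence a4 + a2 ≤ 12. But constraint 8 requires a4 + a2 = 14, and 14 > 12. Contradiction.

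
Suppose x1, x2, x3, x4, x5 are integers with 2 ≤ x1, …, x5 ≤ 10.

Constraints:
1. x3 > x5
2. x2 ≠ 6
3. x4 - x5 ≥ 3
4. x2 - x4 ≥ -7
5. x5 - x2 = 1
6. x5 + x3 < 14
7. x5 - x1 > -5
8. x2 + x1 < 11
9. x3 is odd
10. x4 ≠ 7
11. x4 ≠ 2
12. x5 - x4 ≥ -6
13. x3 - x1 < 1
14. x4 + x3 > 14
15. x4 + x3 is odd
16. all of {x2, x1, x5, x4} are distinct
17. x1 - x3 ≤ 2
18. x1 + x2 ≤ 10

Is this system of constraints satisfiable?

Take x1 = 7, x2 = 3, x3 = 7, x4 = 8, x5 = 4. Then constraint 3: x4 - x5 = 4; constraint 4: x2 - x4 = -5; constraint 5: x5 - x2 = 1, and every other listed constraint is also met.

Satisfiable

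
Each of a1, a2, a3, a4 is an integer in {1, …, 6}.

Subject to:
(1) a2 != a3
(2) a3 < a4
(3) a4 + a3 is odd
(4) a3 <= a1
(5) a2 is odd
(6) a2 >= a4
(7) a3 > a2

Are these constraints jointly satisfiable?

Constraints 2, 6, and 7 give a3 < a4, a4 ≤ a2, a2 < a3. Chaining: a3 < a4 ≤ a2 < a3, which forces a3 < a3 — impossible.

Unsatisfiable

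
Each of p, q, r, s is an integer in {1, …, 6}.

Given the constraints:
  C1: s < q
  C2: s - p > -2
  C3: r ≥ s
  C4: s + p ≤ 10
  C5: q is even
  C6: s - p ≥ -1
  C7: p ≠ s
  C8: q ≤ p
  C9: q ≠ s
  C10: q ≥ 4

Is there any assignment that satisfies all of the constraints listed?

Satisfiable

The assignment p = 4, q = 4, r = 6, s = 3 works:
  constraint 2 holds since s - p = -1.
  constraint 4 holds since s + p = 7.
The rest check out directly.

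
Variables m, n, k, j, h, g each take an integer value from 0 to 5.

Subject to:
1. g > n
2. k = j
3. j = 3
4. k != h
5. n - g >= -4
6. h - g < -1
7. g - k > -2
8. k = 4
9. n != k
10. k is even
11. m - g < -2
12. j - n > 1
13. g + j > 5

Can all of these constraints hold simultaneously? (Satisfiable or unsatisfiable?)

Unsatisfiable

Constraint 8 fixes k = 4 and constraint 3 fixes j = 3, but constraint 2 requires k = j. Since 4 ≠ 3, contradiction.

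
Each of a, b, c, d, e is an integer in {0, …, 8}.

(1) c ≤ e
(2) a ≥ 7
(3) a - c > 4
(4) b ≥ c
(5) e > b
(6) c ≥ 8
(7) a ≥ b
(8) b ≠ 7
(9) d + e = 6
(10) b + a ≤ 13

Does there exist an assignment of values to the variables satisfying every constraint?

From constraints 4 and 6: b ≥ c ≥ 8. From constraint 2: a ≥ 7. Hence b + a ≥ 15. But constraint 10 requires b + a ≤ 13, and 13 < 15. Contradiction.

Unsatisfiable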